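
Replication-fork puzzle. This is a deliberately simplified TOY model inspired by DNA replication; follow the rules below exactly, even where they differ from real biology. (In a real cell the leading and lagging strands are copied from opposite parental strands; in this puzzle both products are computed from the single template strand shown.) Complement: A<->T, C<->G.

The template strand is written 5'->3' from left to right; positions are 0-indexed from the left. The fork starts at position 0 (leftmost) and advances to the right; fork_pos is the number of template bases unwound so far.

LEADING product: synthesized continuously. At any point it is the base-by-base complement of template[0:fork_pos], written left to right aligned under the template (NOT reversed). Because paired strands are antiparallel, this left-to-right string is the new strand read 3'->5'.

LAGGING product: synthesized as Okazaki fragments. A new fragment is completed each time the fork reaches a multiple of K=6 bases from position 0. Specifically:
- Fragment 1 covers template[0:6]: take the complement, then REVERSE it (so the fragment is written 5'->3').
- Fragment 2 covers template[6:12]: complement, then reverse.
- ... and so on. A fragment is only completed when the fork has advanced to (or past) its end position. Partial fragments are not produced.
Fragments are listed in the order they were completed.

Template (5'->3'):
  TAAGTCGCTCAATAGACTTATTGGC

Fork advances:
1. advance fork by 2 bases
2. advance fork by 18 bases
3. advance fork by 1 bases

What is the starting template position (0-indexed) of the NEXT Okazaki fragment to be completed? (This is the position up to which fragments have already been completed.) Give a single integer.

Step 1: advance 2 -> fork_pos = 0 + 2 = 2. Next multiple of 6 is 6 (not reached); still 0 fragment(s).
Step 2: advance 18 -> fork_pos = 2 + 18 = 20. Reached multiple(s) of 6: 6, 12, 18 -> fragments 1-3 completed (3 total).
Step 3: advance 1 -> fork_pos = 20 + 1 = 21. Next multiple of 6 is 24 (not reached); still 3 fragment(s).
3 fragment(s) completed, covering template[0:18] (3 x 6 = 18). The next fragment, fragment 4, covers template[18:24], so it starts at position 18.

Answer: 18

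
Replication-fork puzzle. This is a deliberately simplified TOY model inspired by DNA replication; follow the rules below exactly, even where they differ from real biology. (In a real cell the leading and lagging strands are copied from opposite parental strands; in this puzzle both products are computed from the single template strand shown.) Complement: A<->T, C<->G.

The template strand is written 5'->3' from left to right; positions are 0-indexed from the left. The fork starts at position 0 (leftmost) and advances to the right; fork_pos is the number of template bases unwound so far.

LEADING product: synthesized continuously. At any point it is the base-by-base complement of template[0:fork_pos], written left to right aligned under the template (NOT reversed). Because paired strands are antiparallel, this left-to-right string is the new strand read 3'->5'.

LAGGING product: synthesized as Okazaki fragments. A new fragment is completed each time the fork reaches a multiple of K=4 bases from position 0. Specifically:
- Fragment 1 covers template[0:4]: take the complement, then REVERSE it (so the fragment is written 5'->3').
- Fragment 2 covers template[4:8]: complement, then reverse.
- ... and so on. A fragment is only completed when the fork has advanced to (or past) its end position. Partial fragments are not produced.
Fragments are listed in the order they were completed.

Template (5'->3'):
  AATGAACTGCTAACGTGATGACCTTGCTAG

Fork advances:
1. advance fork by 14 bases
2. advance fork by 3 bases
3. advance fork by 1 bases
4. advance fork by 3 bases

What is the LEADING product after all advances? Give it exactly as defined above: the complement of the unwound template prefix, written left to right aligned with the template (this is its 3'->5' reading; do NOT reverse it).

Answer: TTACTTGACGATTGCACTACT

Derivation:
Step 1: advance 14 -> fork_pos = 0 + 14 = 14.
Step 2: advance 3 -> fork_pos = 14 + 3 = 17.
Step 3: advance 1 -> fork_pos = 17 + 1 = 18.
Step 4: advance 3 -> fork_pos = 18 + 3 = 21.
Unwound prefix: template[0:21] = AATGAACTGCTAACGTGATGA
Complement it base by base (A<->T, C<->G), keeping left-to-right order:
  [0:5] AATGA -> TTACT
  [5:10] ACTGC -> TGACG
  [10:15] TAACG -> ATTGC
  [15:20] TGATG -> ACTAC
  [20:21] A -> T
Concatenate: TTACTTGACGATTGCACTACT (length 21; written aligned with the template, i.e. 3'->5').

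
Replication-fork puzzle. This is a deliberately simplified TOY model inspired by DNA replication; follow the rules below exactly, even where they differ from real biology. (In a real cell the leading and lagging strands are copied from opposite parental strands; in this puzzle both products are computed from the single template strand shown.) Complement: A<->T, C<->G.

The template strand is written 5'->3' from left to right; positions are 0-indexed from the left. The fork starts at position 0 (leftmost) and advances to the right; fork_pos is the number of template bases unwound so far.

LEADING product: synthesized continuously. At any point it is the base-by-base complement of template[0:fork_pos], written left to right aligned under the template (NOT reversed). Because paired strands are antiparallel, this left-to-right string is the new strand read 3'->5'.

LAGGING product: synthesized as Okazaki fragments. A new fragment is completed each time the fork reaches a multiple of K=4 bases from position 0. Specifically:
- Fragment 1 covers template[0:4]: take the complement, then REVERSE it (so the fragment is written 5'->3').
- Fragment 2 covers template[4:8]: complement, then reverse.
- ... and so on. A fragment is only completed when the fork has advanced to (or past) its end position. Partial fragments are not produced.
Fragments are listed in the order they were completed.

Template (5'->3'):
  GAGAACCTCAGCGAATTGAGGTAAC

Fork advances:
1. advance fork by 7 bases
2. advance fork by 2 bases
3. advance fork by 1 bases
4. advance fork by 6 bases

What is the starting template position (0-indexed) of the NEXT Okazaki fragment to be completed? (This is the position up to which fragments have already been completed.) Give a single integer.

Step 1: advance 7 -> fork_pos = 0 + 7 = 7. Reached multiple(s) of 4: 4 -> fragment 1 completed (1 total).
Step 2: advance 2 -> fork_pos = 7 + 2 = 9. Reached multiple(s) of 4: 8 -> fragment 2 completed (2 total).
Step 3: advance 1 -> fork_pos = 9 + 1 = 10. Next multiple of 4 is 12 (not reached); still 2 fragment(s).
Step 4: advance 6 -> fork_pos = 10 + 6 = 16. Reached multiple(s) of 4: 12, 16 -> fragments 3-4 completed (4 total).
4 fragment(s) completed, covering template[0:16] (4 x 4 = 16). The next fragment, fragment 5, covers template[16:20], so it starts at position 16.

Answer: 16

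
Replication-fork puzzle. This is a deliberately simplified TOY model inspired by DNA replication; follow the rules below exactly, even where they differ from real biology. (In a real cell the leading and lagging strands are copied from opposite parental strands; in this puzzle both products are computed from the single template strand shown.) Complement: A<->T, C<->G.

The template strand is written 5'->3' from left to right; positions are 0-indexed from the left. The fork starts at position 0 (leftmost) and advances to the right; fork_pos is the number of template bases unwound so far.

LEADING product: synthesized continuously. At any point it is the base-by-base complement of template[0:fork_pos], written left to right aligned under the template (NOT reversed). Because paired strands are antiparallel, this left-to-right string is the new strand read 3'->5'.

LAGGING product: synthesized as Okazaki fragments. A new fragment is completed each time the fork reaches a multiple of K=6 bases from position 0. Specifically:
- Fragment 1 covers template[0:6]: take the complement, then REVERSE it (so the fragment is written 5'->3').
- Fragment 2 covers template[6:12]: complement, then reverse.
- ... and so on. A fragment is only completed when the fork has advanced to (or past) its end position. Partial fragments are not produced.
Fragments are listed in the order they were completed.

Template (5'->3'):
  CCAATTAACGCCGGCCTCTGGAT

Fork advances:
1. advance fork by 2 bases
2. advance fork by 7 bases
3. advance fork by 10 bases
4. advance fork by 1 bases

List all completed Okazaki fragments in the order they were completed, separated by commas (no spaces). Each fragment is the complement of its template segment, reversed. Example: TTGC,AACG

Step 1: advance 2 -> fork_pos = 0 + 2 = 2. Next multiple of 6 is 6 (not reached); still 0 fragment(s).
Step 2: advance 7 -> fork_pos = 2 + 7 = 9. Reached multiple(s) of 6: 6 -> fragment 1 completed (1 total).
Step 3: advance 10 -> fork_pos = 9 + 10 = 19. Reached multiple(s) of 6: 12, 18 -> fragments 2-3 completed (3 total).
Step 4: advance 1 -> fork_pos = 19 + 1 = 20. Next multiple of 6 is 24 (not reached); still 3 fragment(s).
Final fork_pos = 20, so 3 fragment(s) are complete. Build each: template segment -> complement -> reverse.
Fragment 1: template[0:6] = CCAATT -> complement GGTTAA -> reversed AATTGG
Fragment 2: template[6:12] = AACGCC -> complement TTGCGG -> reversed GGCGTT
Fragment 3: template[12:18] = GGCCTC -> complement CCGGAG -> reversed GAGGCC

Answer: AATTGG,GGCGTT,GAGGCC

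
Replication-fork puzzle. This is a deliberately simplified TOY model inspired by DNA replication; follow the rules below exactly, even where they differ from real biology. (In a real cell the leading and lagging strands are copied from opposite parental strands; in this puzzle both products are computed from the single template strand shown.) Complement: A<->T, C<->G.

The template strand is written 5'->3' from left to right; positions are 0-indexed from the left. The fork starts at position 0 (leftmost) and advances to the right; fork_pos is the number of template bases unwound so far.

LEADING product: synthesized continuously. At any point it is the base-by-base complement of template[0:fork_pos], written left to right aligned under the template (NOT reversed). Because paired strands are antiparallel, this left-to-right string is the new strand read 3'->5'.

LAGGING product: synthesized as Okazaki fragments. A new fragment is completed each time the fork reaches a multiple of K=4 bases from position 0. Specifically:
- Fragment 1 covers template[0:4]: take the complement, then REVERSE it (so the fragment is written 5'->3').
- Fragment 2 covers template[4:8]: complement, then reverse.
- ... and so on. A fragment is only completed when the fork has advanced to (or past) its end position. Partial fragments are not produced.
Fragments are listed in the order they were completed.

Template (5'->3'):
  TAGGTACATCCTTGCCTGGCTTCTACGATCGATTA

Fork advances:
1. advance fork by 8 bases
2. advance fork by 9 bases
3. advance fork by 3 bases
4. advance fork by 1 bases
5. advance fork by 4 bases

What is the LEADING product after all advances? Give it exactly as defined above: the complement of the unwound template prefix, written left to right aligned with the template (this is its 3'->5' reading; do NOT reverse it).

Step 1: advance 8 -> fork_pos = 0 + 8 = 8.
Step 2: advance 9 -> fork_pos = 8 + 9 = 17.
Step 3: advance 3 -> fork_pos = 17 + 3 = 20.
Step 4: advance 1 -> fork_pos = 20 + 1 = 21.
Step 5: advance 4 -> fork_pos = 21 + 4 = 25.
Unwound prefix: template[0:25] = TAGGTACATCCTTGCCTGGCTTCTA
Complement it base by base (A<->T, C<->G), keeping left-to-right order:
  [0:5] TAGGT -> ATCCA
  [5:10] ACATC -> TGTAG
  [10:15] CTTGC -> GAACG
  [15:20] CTGGC -> GACCG
  [20:25] TTCTA -> AAGAT
Concatenate: ATCCATGTAGGAACGGACCGAAGAT (length 25; written aligned with the template, i.e. 3'->5').

Answer: ATCCATGTAGGAACGGACCGAAGAT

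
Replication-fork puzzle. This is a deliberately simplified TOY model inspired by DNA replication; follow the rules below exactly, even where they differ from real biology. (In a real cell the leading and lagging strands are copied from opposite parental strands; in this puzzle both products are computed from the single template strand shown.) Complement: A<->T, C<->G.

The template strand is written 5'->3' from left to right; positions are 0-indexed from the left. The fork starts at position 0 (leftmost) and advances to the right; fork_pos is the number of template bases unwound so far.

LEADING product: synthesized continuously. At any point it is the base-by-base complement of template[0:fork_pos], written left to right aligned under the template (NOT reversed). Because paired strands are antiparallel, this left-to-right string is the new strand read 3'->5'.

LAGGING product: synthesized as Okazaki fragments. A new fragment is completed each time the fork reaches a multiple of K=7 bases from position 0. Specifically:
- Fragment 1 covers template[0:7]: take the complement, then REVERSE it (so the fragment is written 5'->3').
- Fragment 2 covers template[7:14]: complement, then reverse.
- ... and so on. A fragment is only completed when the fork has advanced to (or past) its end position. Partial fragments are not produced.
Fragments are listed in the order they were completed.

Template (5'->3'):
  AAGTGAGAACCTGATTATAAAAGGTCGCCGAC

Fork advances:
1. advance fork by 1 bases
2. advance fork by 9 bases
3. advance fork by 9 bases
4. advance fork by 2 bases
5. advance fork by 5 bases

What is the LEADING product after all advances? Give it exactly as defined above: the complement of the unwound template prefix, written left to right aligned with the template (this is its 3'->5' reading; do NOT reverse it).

Answer: TTCACTCTTGGACTAATATTTTCCAG

Derivation:
Step 1: advance 1 -> fork_pos = 0 + 1 = 1.
Step 2: advance 9 -> fork_pos = 1 + 9 = 10.
Step 3: advance 9 -> fork_pos = 10 + 9 = 19.
Step 4: advance 2 -> fork_pos = 19 + 2 = 21.
Step 5: advance 5 -> fork_pos = 21 + 5 = 26.
Unwound prefix: template[0:26] = AAGTGAGAACCTGATTATAAAAGGTC
Complement it base by base (A<->T, C<->G), keeping left-to-right order:
  [0:5] AAGTG -> TTCAC
  [5:10] AGAAC -> TCTTG
  [10:15] CTGAT -> GACTA
  [15:20] TATAA -> ATATT
  [20:25] AAGGT -> TTCCA
  [25:26] C -> G
Concatenate: TTCACTCTTGGACTAATATTTTCCAG (length 26; written aligned with the template, i.e. 3'->5').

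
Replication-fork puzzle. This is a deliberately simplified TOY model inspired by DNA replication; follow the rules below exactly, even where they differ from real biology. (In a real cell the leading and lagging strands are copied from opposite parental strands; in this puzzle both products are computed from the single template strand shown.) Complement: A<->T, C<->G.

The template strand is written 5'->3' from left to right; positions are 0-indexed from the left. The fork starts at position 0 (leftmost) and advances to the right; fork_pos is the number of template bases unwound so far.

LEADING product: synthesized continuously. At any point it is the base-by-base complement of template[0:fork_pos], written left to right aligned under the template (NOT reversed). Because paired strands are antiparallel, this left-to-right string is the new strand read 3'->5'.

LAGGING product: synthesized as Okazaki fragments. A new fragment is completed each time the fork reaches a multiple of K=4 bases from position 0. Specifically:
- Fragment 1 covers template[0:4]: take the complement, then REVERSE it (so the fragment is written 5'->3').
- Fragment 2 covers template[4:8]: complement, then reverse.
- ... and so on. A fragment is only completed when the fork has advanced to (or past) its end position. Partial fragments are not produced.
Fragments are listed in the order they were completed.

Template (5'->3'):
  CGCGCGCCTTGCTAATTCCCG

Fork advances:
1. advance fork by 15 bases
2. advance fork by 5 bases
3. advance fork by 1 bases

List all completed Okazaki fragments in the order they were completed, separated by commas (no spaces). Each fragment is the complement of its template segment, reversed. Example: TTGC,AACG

Answer: CGCG,GGCG,GCAA,ATTA,GGGA

Derivation:
Step 1: advance 15 -> fork_pos = 0 + 15 = 15. Reached multiple(s) of 4: 4, 8, 12 -> fragments 1-3 completed (3 total).
Step 2: advance 5 -> fork_pos = 15 + 5 = 20. Reached multiple(s) of 4: 16, 20 -> fragments 4-5 completed (5 total).
Step 3: advance 1 -> fork_pos = 20 + 1 = 21. Next multiple of 4 is 24 (not reached); still 5 fragment(s).
Final fork_pos = 21, so 5 fragment(s) are complete. Build each: template segment -> complement -> reverse.
Fragment 1: template[0:4] = CGCG -> complement GCGC -> reversed CGCG
Fragment 2: template[4:8] = CGCC -> complement GCGG -> reversed GGCG
Fragment 3: template[8:12] = TTGC -> complement AACG -> reversed GCAA
Fragment 4: template[12:16] = TAAT -> complement ATTA -> reversed ATTA
Fragment 5: template[16:20] = TCCC -> complement AGGG -> reversed GGGA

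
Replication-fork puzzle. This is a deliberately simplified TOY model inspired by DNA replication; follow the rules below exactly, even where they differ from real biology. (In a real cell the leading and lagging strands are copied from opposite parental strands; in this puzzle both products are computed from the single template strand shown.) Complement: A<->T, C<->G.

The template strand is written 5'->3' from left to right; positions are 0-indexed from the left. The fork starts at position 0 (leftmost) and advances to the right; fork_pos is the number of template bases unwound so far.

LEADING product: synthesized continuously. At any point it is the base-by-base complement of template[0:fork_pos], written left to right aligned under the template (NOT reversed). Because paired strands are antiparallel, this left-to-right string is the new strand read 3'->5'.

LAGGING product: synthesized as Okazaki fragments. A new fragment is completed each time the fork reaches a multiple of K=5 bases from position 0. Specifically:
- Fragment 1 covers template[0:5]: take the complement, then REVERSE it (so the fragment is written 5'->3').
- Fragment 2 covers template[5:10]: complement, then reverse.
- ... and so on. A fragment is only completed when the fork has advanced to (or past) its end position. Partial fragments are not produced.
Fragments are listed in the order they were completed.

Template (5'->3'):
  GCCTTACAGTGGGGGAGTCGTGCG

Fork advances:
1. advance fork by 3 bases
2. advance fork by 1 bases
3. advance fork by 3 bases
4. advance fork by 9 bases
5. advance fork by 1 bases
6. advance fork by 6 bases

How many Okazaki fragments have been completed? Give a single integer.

Step 1: advance 3 -> fork_pos = 0 + 3 = 3. Next multiple of 5 is 5 (not reached); still 0 fragment(s).
Step 2: advance 1 -> fork_pos = 3 + 1 = 4. Next multiple of 5 is 5 (not reached); still 0 fragment(s).
Step 3: advance 3 -> fork_pos = 4 + 3 = 7. Reached multiple(s) of 5: 5 -> fragment 1 completed (1 total).
Step 4: advance 9 -> fork_pos = 7 + 9 = 16. Reached multiple(s) of 5: 10, 15 -> fragments 2-3 completed (3 total).
Step 5: advance 1 -> fork_pos = 16 + 1 = 17. Next multiple of 5 is 20 (not reached); still 3 fragment(s).
Step 6: advance 6 -> fork_pos = 17 + 6 = 23. Reached multiple(s) of 5: 20 -> fragment 4 completed (4 total).
Check: final fork_pos = 23; the multiples of 5 that are <= 23 are 5..20 -> 23 // 5 = 4 completed fragment(s).

Answer: 4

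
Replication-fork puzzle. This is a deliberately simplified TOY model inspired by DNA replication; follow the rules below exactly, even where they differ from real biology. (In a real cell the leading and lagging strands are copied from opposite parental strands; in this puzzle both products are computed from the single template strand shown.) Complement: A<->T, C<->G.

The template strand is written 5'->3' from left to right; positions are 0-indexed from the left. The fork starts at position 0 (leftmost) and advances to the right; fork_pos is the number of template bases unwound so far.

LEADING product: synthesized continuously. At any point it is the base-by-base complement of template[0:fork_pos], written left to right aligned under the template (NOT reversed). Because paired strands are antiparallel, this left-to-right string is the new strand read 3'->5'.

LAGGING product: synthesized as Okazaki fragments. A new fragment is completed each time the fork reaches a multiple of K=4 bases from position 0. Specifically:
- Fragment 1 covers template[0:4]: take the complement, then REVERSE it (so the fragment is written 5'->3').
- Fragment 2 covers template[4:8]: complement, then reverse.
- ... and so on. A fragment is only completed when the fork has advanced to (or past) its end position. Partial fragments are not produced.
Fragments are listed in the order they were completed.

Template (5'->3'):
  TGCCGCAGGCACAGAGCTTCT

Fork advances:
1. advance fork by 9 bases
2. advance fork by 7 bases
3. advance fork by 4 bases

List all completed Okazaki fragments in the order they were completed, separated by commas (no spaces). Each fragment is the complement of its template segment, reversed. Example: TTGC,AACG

Answer: GGCA,CTGC,GTGC,CTCT,GAAG

Derivation:
Step 1: advance 9 -> fork_pos = 0 + 9 = 9. Reached multiple(s) of 4: 4, 8 -> fragments 1-2 completed (2 total).
Step 2: advance 7 -> fork_pos = 9 + 7 = 16. Reached multiple(s) of 4: 12, 16 -> fragments 3-4 completed (4 total).
Step 3: advance 4 -> fork_pos = 16 + 4 = 20. Reached multiple(s) of 4: 20 -> fragment 5 completed (5 total).
Final fork_pos = 20, so 5 fragment(s) are complete. Build each: template segment -> complement -> reverse.
Fragment 1: template[0:4] = TGCC -> complement ACGG -> reversed GGCA
Fragment 2: template[4:8] = GCAG -> complement CGTC -> reversed CTGC
Fragment 3: template[8:12] = GCAC -> complement CGTG -> reversed GTGC
Fragment 4: template[12:16] = AGAG -> complement TCTC -> reversed CTCT
Fragment 5: template[16:20] = CTTC -> complement GAAG -> reversed GAAG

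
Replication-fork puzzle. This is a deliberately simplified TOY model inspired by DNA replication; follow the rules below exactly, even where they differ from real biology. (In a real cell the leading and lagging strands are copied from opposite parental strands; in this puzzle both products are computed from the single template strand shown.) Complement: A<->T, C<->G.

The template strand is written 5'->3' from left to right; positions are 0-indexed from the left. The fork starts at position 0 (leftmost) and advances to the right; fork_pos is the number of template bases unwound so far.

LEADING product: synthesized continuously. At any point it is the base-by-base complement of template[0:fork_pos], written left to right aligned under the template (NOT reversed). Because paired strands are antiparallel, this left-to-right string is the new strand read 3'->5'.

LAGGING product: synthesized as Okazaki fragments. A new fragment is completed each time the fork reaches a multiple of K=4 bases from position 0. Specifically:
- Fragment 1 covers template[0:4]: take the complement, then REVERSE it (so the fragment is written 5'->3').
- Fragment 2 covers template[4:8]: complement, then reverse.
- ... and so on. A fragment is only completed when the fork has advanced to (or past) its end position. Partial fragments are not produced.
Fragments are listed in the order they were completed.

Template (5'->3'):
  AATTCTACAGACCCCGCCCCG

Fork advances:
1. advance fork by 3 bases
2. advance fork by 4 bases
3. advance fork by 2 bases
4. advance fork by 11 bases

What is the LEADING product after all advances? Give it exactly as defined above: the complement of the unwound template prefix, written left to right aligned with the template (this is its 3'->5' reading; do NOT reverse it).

Answer: TTAAGATGTCTGGGGCGGGG

Derivation:
Step 1: advance 3 -> fork_pos = 0 + 3 = 3.
Step 2: advance 4 -> fork_pos = 3 + 4 = 7.
Step 3: advance 2 -> fork_pos = 7 + 2 = 9.
Step 4: advance 11 -> fork_pos = 9 + 11 = 20.
Unwound prefix: template[0:20] = AATTCTACAGACCCCGCCCC
Complement it base by base (A<->T, C<->G), keeping left-to-right order:
  [0:5] AATTC -> TTAAG
  [5:10] TACAG -> ATGTC
  [10:15] ACCCC -> TGGGG
  [15:20] GCCCC -> CGGGG
Concatenate: TTAAGATGTCTGGGGCGGGG (length 20; written aligned with the template, i.e. 3'->5').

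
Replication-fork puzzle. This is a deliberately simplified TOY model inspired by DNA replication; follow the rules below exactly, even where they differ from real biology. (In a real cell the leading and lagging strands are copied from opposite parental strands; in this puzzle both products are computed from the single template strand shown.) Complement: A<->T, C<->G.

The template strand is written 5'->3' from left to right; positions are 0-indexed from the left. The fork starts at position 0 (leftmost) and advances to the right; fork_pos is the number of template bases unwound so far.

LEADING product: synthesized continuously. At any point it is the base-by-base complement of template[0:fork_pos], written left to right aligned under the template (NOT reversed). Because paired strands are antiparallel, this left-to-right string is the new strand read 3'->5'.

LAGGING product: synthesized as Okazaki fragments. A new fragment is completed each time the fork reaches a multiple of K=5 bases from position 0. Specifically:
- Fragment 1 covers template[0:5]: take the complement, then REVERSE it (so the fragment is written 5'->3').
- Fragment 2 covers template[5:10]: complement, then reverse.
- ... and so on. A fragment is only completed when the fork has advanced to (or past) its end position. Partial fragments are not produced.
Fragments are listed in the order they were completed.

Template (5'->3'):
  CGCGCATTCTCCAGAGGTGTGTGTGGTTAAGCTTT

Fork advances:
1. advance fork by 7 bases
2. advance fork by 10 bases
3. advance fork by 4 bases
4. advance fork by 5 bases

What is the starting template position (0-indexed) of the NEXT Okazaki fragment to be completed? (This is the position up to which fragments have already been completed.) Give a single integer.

Step 1: advance 7 -> fork_pos = 0 + 7 = 7. Reached multiple(s) of 5: 5 -> fragment 1 completed (1 total).
Step 2: advance 10 -> fork_pos = 7 + 10 = 17. Reached multiple(s) of 5: 10, 15 -> fragments 2-3 completed (3 total).
Step 3: advance 4 -> fork_pos = 17 + 4 = 21. Reached multiple(s) of 5: 20 -> fragment 4 completed (4 total).
Step 4: advance 5 -> fork_pos = 21 + 5 = 26. Reached multiple(s) of 5: 25 -> fragment 5 completed (5 total).
5 fragment(s) completed, covering template[0:25] (5 x 5 = 25). The next fragment, fragment 6, covers template[25:30], so it starts at position 25.

Answer: 25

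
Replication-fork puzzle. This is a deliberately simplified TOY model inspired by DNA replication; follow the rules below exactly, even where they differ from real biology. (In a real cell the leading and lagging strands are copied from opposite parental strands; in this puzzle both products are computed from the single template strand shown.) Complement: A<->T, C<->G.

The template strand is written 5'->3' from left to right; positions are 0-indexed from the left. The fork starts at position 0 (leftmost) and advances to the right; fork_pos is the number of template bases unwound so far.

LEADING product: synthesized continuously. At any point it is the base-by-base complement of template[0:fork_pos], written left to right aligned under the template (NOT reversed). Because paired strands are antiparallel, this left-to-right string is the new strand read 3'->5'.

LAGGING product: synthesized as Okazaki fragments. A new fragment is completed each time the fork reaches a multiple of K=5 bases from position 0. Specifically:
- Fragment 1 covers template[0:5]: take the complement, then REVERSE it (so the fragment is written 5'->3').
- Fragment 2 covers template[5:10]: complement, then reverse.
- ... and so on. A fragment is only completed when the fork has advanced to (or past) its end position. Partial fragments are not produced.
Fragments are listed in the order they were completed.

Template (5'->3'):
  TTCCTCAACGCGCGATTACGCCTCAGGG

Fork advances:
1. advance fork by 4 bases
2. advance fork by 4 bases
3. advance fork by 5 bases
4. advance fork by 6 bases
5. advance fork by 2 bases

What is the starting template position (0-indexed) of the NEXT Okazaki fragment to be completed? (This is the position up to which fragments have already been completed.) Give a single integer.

Step 1: advance 4 -> fork_pos = 0 + 4 = 4. Next multiple of 5 is 5 (not reached); still 0 fragment(s).
Step 2: advance 4 -> fork_pos = 4 + 4 = 8. Reached multiple(s) of 5: 5 -> fragment 1 completed (1 total).
Step 3: advance 5 -> fork_pos = 8 + 5 = 13. Reached multiple(s) of 5: 10 -> fragment 2 completed (2 total).
Step 4: advance 6 -> fork_pos = 13 + 6 = 19. Reached multiple(s) of 5: 15 -> fragment 3 completed (3 total).
Step 5: advance 2 -> fork_pos = 19 + 2 = 21. Reached multiple(s) of 5: 20 -> fragment 4 completed (4 total).
4 fragment(s) completed, covering template[0:20] (4 x 5 = 20). The next fragment, fragment 5, covers template[20:25], so it starts at position 20.

Answer: 20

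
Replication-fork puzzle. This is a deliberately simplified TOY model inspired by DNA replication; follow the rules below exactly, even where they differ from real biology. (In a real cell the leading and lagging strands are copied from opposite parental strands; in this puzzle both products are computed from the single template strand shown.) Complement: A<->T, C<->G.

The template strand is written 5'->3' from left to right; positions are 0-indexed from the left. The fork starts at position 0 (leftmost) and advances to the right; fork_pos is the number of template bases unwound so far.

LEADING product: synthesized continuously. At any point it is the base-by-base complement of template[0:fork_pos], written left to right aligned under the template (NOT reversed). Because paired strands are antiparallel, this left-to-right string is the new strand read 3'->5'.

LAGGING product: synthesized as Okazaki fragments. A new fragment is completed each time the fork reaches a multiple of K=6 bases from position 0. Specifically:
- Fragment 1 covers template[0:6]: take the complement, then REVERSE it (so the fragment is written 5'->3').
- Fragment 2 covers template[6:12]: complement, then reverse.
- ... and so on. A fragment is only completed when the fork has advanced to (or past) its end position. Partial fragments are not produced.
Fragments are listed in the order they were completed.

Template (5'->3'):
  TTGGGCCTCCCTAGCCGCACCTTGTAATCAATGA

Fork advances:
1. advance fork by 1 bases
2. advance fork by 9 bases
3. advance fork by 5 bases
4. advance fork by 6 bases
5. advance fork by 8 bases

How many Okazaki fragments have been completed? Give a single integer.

Answer: 4

Derivation:
Step 1: advance 1 -> fork_pos = 0 + 1 = 1. Next multiple of 6 is 6 (not reached); still 0 fragment(s).
Step 2: advance 9 -> fork_pos = 1 + 9 = 10. Reached multiple(s) of 6: 6 -> fragment 1 completed (1 total).
Step 3: advance 5 -> fork_pos = 10 + 5 = 15. Reached multiple(s) of 6: 12 -> fragment 2 completed (2 total).
Step 4: advance 6 -> fork_pos = 15 + 6 = 21. Reached multiple(s) of 6: 18 -> fragment 3 completed (3 total).
Step 5: advance 8 -> fork_pos = 21 + 8 = 29. Reached multiple(s) of 6: 24 -> fragment 4 completed (4 total).
Check: final fork_pos = 29; the multiples of 6 that are <= 29 are 6..24 -> 29 // 6 = 4 completed fragment(s).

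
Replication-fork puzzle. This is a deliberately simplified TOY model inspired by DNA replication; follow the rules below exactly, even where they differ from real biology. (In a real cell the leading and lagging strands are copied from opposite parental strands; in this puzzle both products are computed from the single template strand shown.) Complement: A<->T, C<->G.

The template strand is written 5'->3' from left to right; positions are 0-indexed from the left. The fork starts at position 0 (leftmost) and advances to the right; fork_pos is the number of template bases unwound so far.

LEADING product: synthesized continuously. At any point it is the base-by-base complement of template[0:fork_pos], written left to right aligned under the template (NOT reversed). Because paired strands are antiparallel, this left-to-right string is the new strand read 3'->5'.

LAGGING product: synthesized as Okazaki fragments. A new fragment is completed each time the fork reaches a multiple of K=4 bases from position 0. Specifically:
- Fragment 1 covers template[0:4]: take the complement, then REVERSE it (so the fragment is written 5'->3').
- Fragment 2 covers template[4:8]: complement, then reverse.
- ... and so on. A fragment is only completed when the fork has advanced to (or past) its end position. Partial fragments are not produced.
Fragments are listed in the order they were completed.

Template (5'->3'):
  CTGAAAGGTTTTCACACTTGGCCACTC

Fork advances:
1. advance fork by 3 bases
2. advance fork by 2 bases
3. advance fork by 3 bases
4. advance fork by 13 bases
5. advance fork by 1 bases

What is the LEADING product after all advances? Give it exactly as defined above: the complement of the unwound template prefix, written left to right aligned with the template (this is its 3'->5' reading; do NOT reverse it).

Answer: GACTTTCCAAAAGTGTGAACCG

Derivation:
Step 1: advance 3 -> fork_pos = 0 + 3 = 3.
Step 2: advance 2 -> fork_pos = 3 + 2 = 5.
Step 3: advance 3 -> fork_pos = 5 + 3 = 8.
Step 4: advance 13 -> fork_pos = 8 + 13 = 21.
Step 5: advance 1 -> fork_pos = 21 + 1 = 22.
Unwound prefix: template[0:22] = CTGAAAGGTTTTCACACTTGGC
Complement it base by base (A<->T, C<->G), keeping left-to-right order:
  [0:5] CTGAA -> GACTT
  [5:10] AGGTT -> TCCAA
  [10:15] TTCAC -> AAGTG
  [15:20] ACTTG -> TGAAC
  [20:22] GC -> CG
Concatenate: GACTTTCCAAAAGTGTGAACCG (length 22; written aligned with the template, i.e. 3'->5').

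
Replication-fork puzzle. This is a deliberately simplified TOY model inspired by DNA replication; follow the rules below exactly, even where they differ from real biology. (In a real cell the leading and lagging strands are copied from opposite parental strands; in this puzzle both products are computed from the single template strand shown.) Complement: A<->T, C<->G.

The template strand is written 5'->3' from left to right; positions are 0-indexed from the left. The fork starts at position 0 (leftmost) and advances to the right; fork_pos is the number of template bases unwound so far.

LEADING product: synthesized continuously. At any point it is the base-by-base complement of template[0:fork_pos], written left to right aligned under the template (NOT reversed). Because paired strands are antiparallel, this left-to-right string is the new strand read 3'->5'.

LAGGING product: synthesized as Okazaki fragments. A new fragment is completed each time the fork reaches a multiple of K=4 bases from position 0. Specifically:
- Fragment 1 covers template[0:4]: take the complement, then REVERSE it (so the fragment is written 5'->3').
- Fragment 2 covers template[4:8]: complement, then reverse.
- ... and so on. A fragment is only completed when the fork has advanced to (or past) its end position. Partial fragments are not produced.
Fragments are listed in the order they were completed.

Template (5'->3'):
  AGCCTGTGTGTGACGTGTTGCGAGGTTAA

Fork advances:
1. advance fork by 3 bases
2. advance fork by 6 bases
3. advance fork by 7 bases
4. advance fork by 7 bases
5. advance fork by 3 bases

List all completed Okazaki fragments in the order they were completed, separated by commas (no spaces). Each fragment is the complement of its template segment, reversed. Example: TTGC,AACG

Answer: GGCT,CACA,CACA,ACGT,CAAC,CTCG

Derivation:
Step 1: advance 3 -> fork_pos = 0 + 3 = 3. Next multiple of 4 is 4 (not reached); still 0 fragment(s).
Step 2: advance 6 -> fork_pos = 3 + 6 = 9. Reached multiple(s) of 4: 4, 8 -> fragments 1-2 completed (2 total).
Step 3: advance 7 -> fork_pos = 9 + 7 = 16. Reached multiple(s) of 4: 12, 16 -> fragments 3-4 completed (4 total).
Step 4: advance 7 -> fork_pos = 16 + 7 = 23. Reached multiple(s) of 4: 20 -> fragment 5 completed (5 total).
Step 5: advance 3 -> fork_pos = 23 + 3 = 26. Reached multiple(s) of 4: 24 -> fragment 6 completed (6 total).
Final fork_pos = 26, so 6 fragment(s) are complete. Build each: template segment -> complement -> reverse.
Fragment 1: template[0:4] = AGCC -> complement TCGG -> reversed GGCT
Fragment 2: template[4:8] = TGTG -> complement ACAC -> reversed CACA
Fragment 3: template[8:12] = TGTG -> complement ACAC -> reversed CACA
Fragment 4: template[12:16] = ACGT -> complement TGCA -> reversed ACGT
Fragment 5: template[16:20] = GTTG -> complement CAAC -> reversed CAAC
Fragment 6: template[20:24] = CGAG -> complement GCTC -> reversed CTCG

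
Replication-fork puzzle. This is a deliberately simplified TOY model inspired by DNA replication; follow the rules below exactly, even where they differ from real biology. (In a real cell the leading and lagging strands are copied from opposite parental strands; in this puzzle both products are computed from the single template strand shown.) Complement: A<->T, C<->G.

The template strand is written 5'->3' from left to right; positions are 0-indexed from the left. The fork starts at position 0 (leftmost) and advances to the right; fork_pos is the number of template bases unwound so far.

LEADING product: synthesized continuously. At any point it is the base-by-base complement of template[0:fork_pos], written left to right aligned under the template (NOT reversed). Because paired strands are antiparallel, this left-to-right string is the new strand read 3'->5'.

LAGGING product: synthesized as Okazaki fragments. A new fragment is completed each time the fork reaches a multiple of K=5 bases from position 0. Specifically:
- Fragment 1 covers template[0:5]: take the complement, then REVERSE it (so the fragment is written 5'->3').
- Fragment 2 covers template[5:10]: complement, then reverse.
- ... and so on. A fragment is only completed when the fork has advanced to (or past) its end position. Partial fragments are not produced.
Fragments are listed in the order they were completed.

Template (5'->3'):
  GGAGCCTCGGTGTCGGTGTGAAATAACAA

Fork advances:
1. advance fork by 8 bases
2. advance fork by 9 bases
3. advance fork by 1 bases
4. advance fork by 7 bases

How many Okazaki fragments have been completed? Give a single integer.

Answer: 5

Derivation:
Step 1: advance 8 -> fork_pos = 0 + 8 = 8. Reached multiple(s) of 5: 5 -> fragment 1 completed (1 total).
Step 2: advance 9 -> fork_pos = 8 + 9 = 17. Reached multiple(s) of 5: 10, 15 -> fragments 2-3 completed (3 total).
Step 3: advance 1 -> fork_pos = 17 + 1 = 18. Next multiple of 5 is 20 (not reached); still 3 fragment(s).
Step 4: advance 7 -> fork_pos = 18 + 7 = 25. Reached multiple(s) of 5: 20, 25 -> fragments 4-5 completed (5 total).
Check: final fork_pos = 25; the multiples of 5 that are <= 25 are 5..25 -> 25 // 5 = 5 completed fragment(s).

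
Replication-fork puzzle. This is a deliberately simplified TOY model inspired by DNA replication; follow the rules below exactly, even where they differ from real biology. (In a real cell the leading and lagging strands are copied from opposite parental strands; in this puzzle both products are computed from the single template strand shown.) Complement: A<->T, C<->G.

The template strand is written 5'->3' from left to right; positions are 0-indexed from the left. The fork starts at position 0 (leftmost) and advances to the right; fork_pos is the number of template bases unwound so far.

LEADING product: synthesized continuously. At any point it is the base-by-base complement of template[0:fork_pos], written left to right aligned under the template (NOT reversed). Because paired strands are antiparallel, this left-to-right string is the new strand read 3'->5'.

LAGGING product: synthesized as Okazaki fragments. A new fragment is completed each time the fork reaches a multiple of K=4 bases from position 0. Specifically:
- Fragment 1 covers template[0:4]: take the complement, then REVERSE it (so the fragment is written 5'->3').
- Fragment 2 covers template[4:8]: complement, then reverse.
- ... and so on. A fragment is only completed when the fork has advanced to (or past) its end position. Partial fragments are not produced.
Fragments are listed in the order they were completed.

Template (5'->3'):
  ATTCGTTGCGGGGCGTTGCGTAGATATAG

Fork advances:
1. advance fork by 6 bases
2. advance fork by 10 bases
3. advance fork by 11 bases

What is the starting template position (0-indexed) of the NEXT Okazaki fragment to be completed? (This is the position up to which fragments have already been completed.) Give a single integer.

Answer: 24

Derivation:
Step 1: advance 6 -> fork_pos = 0 + 6 = 6. Reached multiple(s) of 4: 4 -> fragment 1 completed (1 total).
Step 2: advance 10 -> fork_pos = 6 + 10 = 16. Reached multiple(s) of 4: 8, 12, 16 -> fragments 2-4 completed (4 total).
Step 3: advance 11 -> fork_pos = 16 + 11 = 27. Reached multiple(s) of 4: 20, 24 -> fragments 5-6 completed (6 total).
6 fragment(s) completed, covering template[0:24] (6 x 4 = 24). The next fragment, fragment 7, covers template[24:28], so it starts at position 24.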